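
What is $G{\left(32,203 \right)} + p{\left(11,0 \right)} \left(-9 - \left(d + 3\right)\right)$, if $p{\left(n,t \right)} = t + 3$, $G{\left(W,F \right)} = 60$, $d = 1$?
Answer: $21$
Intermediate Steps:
$p{\left(n,t \right)} = 3 + t$
$G{\left(32,203 \right)} + p{\left(11,0 \right)} \left(-9 - \left(d + 3\right)\right) = 60 + \left(3 + 0\right) \left(-9 - \left(1 + 3\right)\right) = 60 + 3 \left(-9 - 4\right) = 60 + 3 \left(-13\right) = 60 - 39 = 21$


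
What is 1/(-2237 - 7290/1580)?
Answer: -158/354175 ≈ -0.00044611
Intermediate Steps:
1/(-2237 - 7290/1580) = 1/(-2237 - 7290*1/1580) = 1/(-2237 - 729/158) = 1/(-354175/158) = -158/354175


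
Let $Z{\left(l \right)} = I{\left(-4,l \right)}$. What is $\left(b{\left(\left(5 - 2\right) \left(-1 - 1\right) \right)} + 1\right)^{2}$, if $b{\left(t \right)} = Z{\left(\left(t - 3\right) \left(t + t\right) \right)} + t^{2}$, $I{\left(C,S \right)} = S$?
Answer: $21025$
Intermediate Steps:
$Z{\left(l \right)} = l$
$b{\left(t \right)} = t^{2} + 2 t \left(-3 + t\right)$ ($b{\left(t \right)} = \left(t - 3\right) \left(t + t\right) + t^{2} = \left(-3 + t\right) 2 t + t^{2} = 2 t \left(-3 + t\right) + t^{2} = t^{2} + 2 t \left(-3 + t\right)$)
$\left(b{\left(\left(5 - 2\right) \left(-1 - 1\right) \right)} + 1\right)^{2} = \left(3 \left(5 - 2\right) \left(-1 - 1\right) \left(-2 + \left(5 - 2\right) \left(-1 - 1\right)\right) + 1\right)^{2} = \left(3 \cdot 3 \left(-2\right) \left(-2 + 3 \left(-2\right)\right) + 1\right)^{2} = \left(3 \left(-6\right) \left(-2 - 6\right) + 1\right)^{2} = \left(3 \left(-6\right) \left(-8\right) + 1\right)^{2} = \left(144 + 1\right)^{2} = 145^{2} = 21025$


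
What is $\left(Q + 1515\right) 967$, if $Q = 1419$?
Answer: $2837178$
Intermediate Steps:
$\left(Q + 1515\right) 967 = \left(1419 + 1515\right) 967 = 2934 \cdot 967 = 2837178$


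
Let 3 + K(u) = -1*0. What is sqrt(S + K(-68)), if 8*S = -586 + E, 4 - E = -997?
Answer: sqrt(782)/4 ≈ 6.9911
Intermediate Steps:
E = 1001 (E = 4 - 1*(-997) = 4 + 997 = 1001)
K(u) = -3 (K(u) = -3 - 1*0 = -3 + 0 = -3)
S = 415/8 (S = (-586 + 1001)/8 = (1/8)*415 = 415/8 ≈ 51.875)
sqrt(S + K(-68)) = sqrt(415/8 - 3) = sqrt(391/8) = sqrt(782)/4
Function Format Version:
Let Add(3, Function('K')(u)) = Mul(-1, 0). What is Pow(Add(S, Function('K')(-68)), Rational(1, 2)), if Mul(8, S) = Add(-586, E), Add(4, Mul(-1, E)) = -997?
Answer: Mul(Rational(1, 4), Pow(782, Rational(1, 2))) ≈ 6.9911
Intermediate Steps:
E = 1001 (E = Add(4, Mul(-1, -997)) = Add(4, 997) = 1001)
Function('K')(u) = -3 (Function('K')(u) = Add(-3, Mul(-1, 0)) = Add(-3, 0) = -3)
S = Rational(415, 8) (S = Mul(Rational(1, 8), Add(-586, 1001)) = Mul(Rational(1, 8), 415) = Rational(415, 8) ≈ 51.875)
Pow(Add(S, Function('K')(-68)), Rational(1, 2)) = Pow(Add(Rational(415, 8), -3), Rational(1, 2)) = Pow(Rational(391, 8), Rational(1, 2)) = Mul(Rational(1, 4), Pow(782, Rational(1, 2)))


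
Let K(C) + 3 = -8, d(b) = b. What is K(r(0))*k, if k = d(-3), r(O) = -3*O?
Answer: 33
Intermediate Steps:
K(C) = -11 (K(C) = -3 - 8 = -11)
k = -3
K(r(0))*k = -11*(-3) = 33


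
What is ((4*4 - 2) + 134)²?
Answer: 21904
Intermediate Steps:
((4*4 - 2) + 134)² = ((16 - 2) + 134)² = (14 + 134)² = 148² = 21904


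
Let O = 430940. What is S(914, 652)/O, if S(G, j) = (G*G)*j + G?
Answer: 272339553/215470 ≈ 1263.9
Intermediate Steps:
S(G, j) = G + j*G² (S(G, j) = G²*j + G = j*G² + G = G + j*G²)
S(914, 652)/O = (914*(1 + 914*652))/430940 = (914*(1 + 595928))*(1/430940) = (914*595929)*(1/430940) = 544679106*(1/430940) = 272339553/215470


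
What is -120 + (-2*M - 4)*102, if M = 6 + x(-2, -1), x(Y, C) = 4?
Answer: -2568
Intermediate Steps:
M = 10 (M = 6 + 4 = 10)
-120 + (-2*M - 4)*102 = -120 + (-2*10 - 4)*102 = -120 + (-20 - 4)*102 = -120 - 24*102 = -120 - 2448 = -2568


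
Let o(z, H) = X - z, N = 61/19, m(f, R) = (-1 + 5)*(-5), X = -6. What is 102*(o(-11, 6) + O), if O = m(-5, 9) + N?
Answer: -22848/19 ≈ -1202.5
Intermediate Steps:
m(f, R) = -20 (m(f, R) = 4*(-5) = -20)
N = 61/19 (N = 61*(1/19) = 61/19 ≈ 3.2105)
o(z, H) = -6 - z
O = -319/19 (O = -20 + 61/19 = -319/19 ≈ -16.789)
102*(o(-11, 6) + O) = 102*((-6 - 1*(-11)) - 319/19) = 102*((-6 + 11) - 319/19) = 102*(5 - 319/19) = 102*(-224/19) = -22848/19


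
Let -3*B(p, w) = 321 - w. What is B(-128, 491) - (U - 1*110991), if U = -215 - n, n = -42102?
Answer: 207482/3 ≈ 69161.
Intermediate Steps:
B(p, w) = -107 + w/3 (B(p, w) = -(321 - w)/3 = -107 + w/3)
U = 41887 (U = -215 - 1*(-42102) = -215 + 42102 = 41887)
B(-128, 491) - (U - 1*110991) = (-107 + (⅓)*491) - (41887 - 1*110991) = (-107 + 491/3) - (41887 - 110991) = 170/3 - 1*(-69104) = 170/3 + 69104 = 207482/3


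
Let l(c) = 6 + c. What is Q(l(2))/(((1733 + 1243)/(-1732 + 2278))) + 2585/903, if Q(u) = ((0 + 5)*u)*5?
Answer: 2214595/55986 ≈ 39.556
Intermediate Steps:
Q(u) = 25*u (Q(u) = (5*u)*5 = 25*u)
Q(l(2))/(((1733 + 1243)/(-1732 + 2278))) + 2585/903 = (25*(6 + 2))/(((1733 + 1243)/(-1732 + 2278))) + 2585/903 = (25*8)/((2976/546)) + 2585*(1/903) = 200/((2976*(1/546))) + 2585/903 = 200/(496/91) + 2585/903 = 200*(91/496) + 2585/903 = 2275/62 + 2585/903 = 2214595/55986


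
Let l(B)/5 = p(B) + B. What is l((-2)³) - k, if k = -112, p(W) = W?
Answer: 32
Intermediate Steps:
l(B) = 10*B (l(B) = 5*(B + B) = 5*(2*B) = 10*B)
l((-2)³) - k = 10*(-2)³ - 1*(-112) = 10*(-8) + 112 = -80 + 112 = 32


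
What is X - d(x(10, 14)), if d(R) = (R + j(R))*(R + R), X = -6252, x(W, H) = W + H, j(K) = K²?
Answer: -35052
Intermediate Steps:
x(W, H) = H + W
d(R) = 2*R*(R + R²) (d(R) = (R + R²)*(R + R) = (R + R²)*(2*R) = 2*R*(R + R²))
X - d(x(10, 14)) = -6252 - 2*(14 + 10)²*(1 + (14 + 10)) = -6252 - 2*24²*(1 + 24) = -6252 - 2*576*25 = -6252 - 1*28800 = -6252 - 28800 = -35052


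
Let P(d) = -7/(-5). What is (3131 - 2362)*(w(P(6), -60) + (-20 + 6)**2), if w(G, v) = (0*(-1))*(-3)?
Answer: 150724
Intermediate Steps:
P(d) = 7/5 (P(d) = -7*(-1/5) = 7/5)
w(G, v) = 0 (w(G, v) = 0*(-3) = 0)
(3131 - 2362)*(w(P(6), -60) + (-20 + 6)**2) = (3131 - 2362)*(0 + (-20 + 6)**2) = 769*(0 + (-14)**2) = 769*(0 + 196) = 769*196 = 150724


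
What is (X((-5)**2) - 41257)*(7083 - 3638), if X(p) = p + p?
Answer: -141958115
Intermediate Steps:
X(p) = 2*p
(X((-5)**2) - 41257)*(7083 - 3638) = (2*(-5)**2 - 41257)*(7083 - 3638) = (2*25 - 41257)*3445 = (50 - 41257)*3445 = -41207*3445 = -141958115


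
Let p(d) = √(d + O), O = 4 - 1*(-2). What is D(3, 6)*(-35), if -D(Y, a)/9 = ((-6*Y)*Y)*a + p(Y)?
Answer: -101115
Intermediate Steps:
O = 6 (O = 4 + 2 = 6)
p(d) = √(6 + d) (p(d) = √(d + 6) = √(6 + d))
D(Y, a) = -9*√(6 + Y) + 54*a*Y² (D(Y, a) = -9*(((-6*Y)*Y)*a + √(6 + Y)) = -9*((-6*Y²)*a + √(6 + Y)) = -9*(-6*a*Y² + √(6 + Y)) = -9*(√(6 + Y) - 6*a*Y²) = -9*√(6 + Y) + 54*a*Y²)
D(3, 6)*(-35) = (-9*√(6 + 3) + 54*6*3²)*(-35) = (-9*√9 + 54*6*9)*(-35) = (-9*3 + 2916)*(-35) = (-27 + 2916)*(-35) = 2889*(-35) = -101115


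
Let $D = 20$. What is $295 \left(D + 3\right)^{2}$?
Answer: $156055$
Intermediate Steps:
$295 \left(D + 3\right)^{2} = 295 \left(20 + 3\right)^{2} = 295 \cdot 23^{2} = 295 \cdot 529 = 156055$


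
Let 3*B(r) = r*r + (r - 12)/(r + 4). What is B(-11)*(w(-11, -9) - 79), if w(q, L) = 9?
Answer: -2900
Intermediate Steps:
B(r) = r²/3 + (-12 + r)/(3*(4 + r)) (B(r) = (r*r + (r - 12)/(r + 4))/3 = (r² + (-12 + r)/(4 + r))/3 = r²/3 + (-12 + r)/(3*(4 + r)))
B(-11)*(w(-11, -9) - 79) = ((-12 - 11 + (-11)³ + 4*(-11)²)/(3*(4 - 11)))*(9 - 79) = ((⅓)*(-12 - 11 - 1331 + 4*121)/(-7))*(-70) = ((⅓)*(-⅐)*(-12 - 11 - 1331 + 484))*(-70) = ((⅓)*(-⅐)*(-870))*(-70) = (290/7)*(-70) = -2900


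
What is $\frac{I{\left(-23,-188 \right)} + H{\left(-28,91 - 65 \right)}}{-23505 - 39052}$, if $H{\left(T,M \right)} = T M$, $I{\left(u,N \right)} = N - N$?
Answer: $\frac{728}{62557} \approx 0.011637$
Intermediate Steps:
$I{\left(u,N \right)} = 0$
$H{\left(T,M \right)} = M T$
$\frac{I{\left(-23,-188 \right)} + H{\left(-28,91 - 65 \right)}}{-23505 - 39052} = \frac{0 + \left(91 - 65\right) \left(-28\right)}{-23505 - 39052} = \frac{0 + 26 \left(-28\right)}{-62557} = \left(0 - 728\right) \left(- \frac{1}{62557}\right) = \left(-728\right) \left(- \frac{1}{62557}\right) = \frac{728}{62557}$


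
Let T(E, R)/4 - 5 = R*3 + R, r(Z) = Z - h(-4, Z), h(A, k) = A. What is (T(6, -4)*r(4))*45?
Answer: -15840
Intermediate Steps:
r(Z) = 4 + Z (r(Z) = Z - 1*(-4) = Z + 4 = 4 + Z)
T(E, R) = 20 + 16*R (T(E, R) = 20 + 4*(R*3 + R) = 20 + 4*(3*R + R) = 20 + 4*(4*R) = 20 + 16*R)
(T(6, -4)*r(4))*45 = ((20 + 16*(-4))*(4 + 4))*45 = ((20 - 64)*8)*45 = -44*8*45 = -352*45 = -15840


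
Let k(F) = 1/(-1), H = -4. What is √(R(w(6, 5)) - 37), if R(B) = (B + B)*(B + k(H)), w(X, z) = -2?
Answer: 5*I ≈ 5.0*I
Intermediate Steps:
k(F) = -1
R(B) = 2*B*(-1 + B) (R(B) = (B + B)*(B - 1) = (2*B)*(-1 + B) = 2*B*(-1 + B))
√(R(w(6, 5)) - 37) = √(2*(-2)*(-1 - 2) - 37) = √(2*(-2)*(-3) - 37) = √(12 - 37) = √(-25) = 5*I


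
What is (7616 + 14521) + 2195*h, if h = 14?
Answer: 52867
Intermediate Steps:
(7616 + 14521) + 2195*h = (7616 + 14521) + 2195*14 = 22137 + 30730 = 52867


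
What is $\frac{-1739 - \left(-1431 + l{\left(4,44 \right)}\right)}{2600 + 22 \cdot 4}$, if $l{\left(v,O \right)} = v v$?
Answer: $- \frac{27}{224} \approx -0.12054$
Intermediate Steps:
$l{\left(v,O \right)} = v^{2}$
$\frac{-1739 - \left(-1431 + l{\left(4,44 \right)}\right)}{2600 + 22 \cdot 4} = \frac{-1739 + \left(1431 - 4^{2}\right)}{2600 + 22 \cdot 4} = \frac{-1739 + \left(1431 - 16\right)}{2600 + 88} = \frac{-1739 + \left(1431 - 16\right)}{2688} = \left(-1739 + 1415\right) \frac{1}{2688} = \left(-324\right) \frac{1}{2688} = - \frac{27}{224}$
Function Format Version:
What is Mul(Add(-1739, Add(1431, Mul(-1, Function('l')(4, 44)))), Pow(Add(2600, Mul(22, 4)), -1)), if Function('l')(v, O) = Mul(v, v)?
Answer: Rational(-27, 224) ≈ -0.12054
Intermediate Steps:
Function('l')(v, O) = Pow(v, 2)
Mul(Add(-1739, Add(1431, Mul(-1, Function('l')(4, 44)))), Pow(Add(2600, Mul(22, 4)), -1)) = Mul(Add(-1739, Add(1431, Mul(-1, Pow(4, 2)))), Pow(Add(2600, Mul(22, 4)), -1)) = Mul(Add(-1739, Add(1431, Mul(-1, 16))), Pow(Add(2600, 88), -1)) = Mul(Add(-1739, Add(1431, -16)), Pow(2688, -1)) = Mul(Add(-1739, 1415), Rational(1, 2688)) = Mul(-324, Rational(1, 2688)) = Rational(-27, 224)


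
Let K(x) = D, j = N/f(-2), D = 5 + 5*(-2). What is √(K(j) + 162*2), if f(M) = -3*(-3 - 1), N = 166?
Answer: √319 ≈ 17.861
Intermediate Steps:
D = -5 (D = 5 - 10 = -5)
f(M) = 12 (f(M) = -3*(-4) = 12)
j = 83/6 (j = 166/12 = 166*(1/12) = 83/6 ≈ 13.833)
K(x) = -5
√(K(j) + 162*2) = √(-5 + 162*2) = √(-5 + 324) = √319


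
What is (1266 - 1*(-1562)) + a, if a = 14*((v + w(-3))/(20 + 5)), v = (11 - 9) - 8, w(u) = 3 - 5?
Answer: 70588/25 ≈ 2823.5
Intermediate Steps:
w(u) = -2
v = -6 (v = 2 - 8 = -6)
a = -112/25 (a = 14*((-6 - 2)/(20 + 5)) = 14*(-8/25) = -112/25 ≈ -4.4800)
(1266 - 1*(-1562)) + a = (1266 - 1*(-1562)) - 112/25 = (1266 + 1562) - 112/25 = 2828 - 112/25 = 70588/25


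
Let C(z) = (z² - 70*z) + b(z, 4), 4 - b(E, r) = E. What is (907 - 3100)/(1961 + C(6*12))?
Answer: -731/679 ≈ -1.0766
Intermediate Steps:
b(E, r) = 4 - E
C(z) = 4 + z² - 71*z (C(z) = (z² - 70*z) + (4 - z) = 4 + z² - 71*z)
(907 - 3100)/(1961 + C(6*12)) = (907 - 3100)/(1961 + (4 + (6*12)² - 426*12)) = -2193/(1961 + (4 + 72² - 71*72)) = -2193/(1961 + (4 + 5184 - 5112)) = -2193/(1961 + 76) = -2193/2037 = -2193*1/2037 = -731/679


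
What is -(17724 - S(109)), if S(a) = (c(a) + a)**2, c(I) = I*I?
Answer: 143742376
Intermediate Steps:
c(I) = I**2
S(a) = (a + a**2)**2 (S(a) = (a**2 + a)**2 = (a + a**2)**2)
-(17724 - S(109)) = -(17724 - 109**2*(1 + 109)**2) = -(17724 - 11881*110**2) = -(17724 - 11881*12100) = -(17724 - 1*143760100) = -(17724 - 143760100) = -1*(-143742376) = 143742376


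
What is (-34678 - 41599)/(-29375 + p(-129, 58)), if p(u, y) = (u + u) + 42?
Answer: 76277/29591 ≈ 2.5777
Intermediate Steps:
p(u, y) = 42 + 2*u (p(u, y) = 2*u + 42 = 42 + 2*u)
(-34678 - 41599)/(-29375 + p(-129, 58)) = (-34678 - 41599)/(-29375 + (42 + 2*(-129))) = -76277/(-29375 + (42 - 258)) = -76277/(-29375 - 216) = -76277/(-29591) = -76277*(-1/29591) = 76277/29591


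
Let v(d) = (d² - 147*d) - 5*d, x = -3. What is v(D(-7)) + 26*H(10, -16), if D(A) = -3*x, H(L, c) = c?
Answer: -1703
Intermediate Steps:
D(A) = 9 (D(A) = -3*(-3) = 9)
v(d) = d² - 152*d
v(D(-7)) + 26*H(10, -16) = 9*(-152 + 9) + 26*(-16) = 9*(-143) - 416 = -1287 - 416 = -1703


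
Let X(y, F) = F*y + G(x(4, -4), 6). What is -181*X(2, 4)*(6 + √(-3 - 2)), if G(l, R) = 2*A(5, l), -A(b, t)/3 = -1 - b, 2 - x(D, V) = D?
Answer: -47784 - 7964*I*√5 ≈ -47784.0 - 17808.0*I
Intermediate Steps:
x(D, V) = 2 - D
A(b, t) = 3 + 3*b (A(b, t) = -3*(-1 - b) = 3 + 3*b)
G(l, R) = 36 (G(l, R) = 2*(3 + 3*5) = 2*(3 + 15) = 2*18 = 36)
X(y, F) = 36 + F*y (X(y, F) = F*y + 36 = 36 + F*y)
-181*X(2, 4)*(6 + √(-3 - 2)) = -181*(36 + 4*2)*(6 + √(-3 - 2)) = -181*(36 + 8)*(6 + √(-5)) = -7964*(6 + I*√5) = -181*(264 + 44*I*√5) = -47784 - 7964*I*√5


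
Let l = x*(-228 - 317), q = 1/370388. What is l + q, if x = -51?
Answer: 10294934461/370388 ≈ 27795.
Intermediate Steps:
q = 1/370388 ≈ 2.6999e-6
l = 27795 (l = -51*(-228 - 317) = -51*(-545) = 27795)
l + q = 27795 + 1/370388 = 10294934461/370388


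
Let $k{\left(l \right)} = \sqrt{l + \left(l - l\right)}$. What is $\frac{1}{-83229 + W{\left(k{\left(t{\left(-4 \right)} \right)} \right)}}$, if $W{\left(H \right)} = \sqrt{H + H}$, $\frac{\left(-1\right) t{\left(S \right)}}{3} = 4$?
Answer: $- \frac{1}{83229 - 2 \sqrt[4]{3} \sqrt{i}} \approx -1.2015 \cdot 10^{-5} - 2.687 \cdot 10^{-10} i$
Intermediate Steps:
$t{\left(S \right)} = -12$ ($t{\left(S \right)} = \left(-3\right) 4 = -12$)
$k{\left(l \right)} = \sqrt{l}$ ($k{\left(l \right)} = \sqrt{l + 0} = \sqrt{l}$)
$W{\left(H \right)} = \sqrt{2} \sqrt{H}$ ($W{\left(H \right)} = \sqrt{2 H} = \sqrt{2} \sqrt{H}$)
$\frac{1}{-83229 + W{\left(k{\left(t{\left(-4 \right)} \right)} \right)}} = \frac{1}{-83229 + \sqrt{2} \sqrt{\sqrt{-12}}} = \frac{1}{-83229 + \sqrt{2} \sqrt{2 i \sqrt{3}}} = \frac{1}{-83229 + \sqrt{2} \sqrt{2} \sqrt[4]{3} \sqrt{i}} = \frac{1}{-83229 + 2 \sqrt[4]{3} \sqrt{i}}$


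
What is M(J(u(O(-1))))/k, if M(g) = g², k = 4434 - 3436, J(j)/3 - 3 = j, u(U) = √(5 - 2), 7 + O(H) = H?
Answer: 54/499 + 27*√3/499 ≈ 0.20193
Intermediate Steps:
O(H) = -7 + H
u(U) = √3
J(j) = 9 + 3*j
k = 998
M(J(u(O(-1))))/k = (9 + 3*√3)²/998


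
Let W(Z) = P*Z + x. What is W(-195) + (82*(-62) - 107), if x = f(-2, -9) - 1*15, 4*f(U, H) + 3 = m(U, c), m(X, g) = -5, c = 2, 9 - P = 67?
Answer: 6102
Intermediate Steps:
P = -58 (P = 9 - 1*67 = 9 - 67 = -58)
f(U, H) = -2 (f(U, H) = -¾ + (¼)*(-5) = -¾ - 5/4 = -2)
x = -17 (x = -2 - 1*15 = -2 - 15 = -17)
W(Z) = -17 - 58*Z (W(Z) = -58*Z - 17 = -17 - 58*Z)
W(-195) + (82*(-62) - 107) = (-17 - 58*(-195)) + (82*(-62) - 107) = (-17 + 11310) + (-5084 - 107) = 11293 - 5191 = 6102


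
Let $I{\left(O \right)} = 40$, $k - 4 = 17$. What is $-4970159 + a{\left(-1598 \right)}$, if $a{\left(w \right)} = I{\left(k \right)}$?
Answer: $-4970119$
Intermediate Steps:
$k = 21$ ($k = 4 + 17 = 21$)
$a{\left(w \right)} = 40$
$-4970159 + a{\left(-1598 \right)} = -4970159 + 40 = -4970119$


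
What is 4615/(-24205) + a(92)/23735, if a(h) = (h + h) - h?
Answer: -456639/2444705 ≈ -0.18679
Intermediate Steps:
a(h) = h (a(h) = 2*h - h = h)
4615/(-24205) + a(92)/23735 = 4615/(-24205) + 92/23735 = 4615*(-1/24205) + 92*(1/23735) = -923/4841 + 92/23735 = -456639/2444705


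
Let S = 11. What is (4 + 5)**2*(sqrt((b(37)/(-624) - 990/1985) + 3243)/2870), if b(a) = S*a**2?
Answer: 27*sqrt(12344285140707)/59248280 ≈ 1.6011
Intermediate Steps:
b(a) = 11*a**2
(4 + 5)**2*(sqrt((b(37)/(-624) - 990/1985) + 3243)/2870) = (4 + 5)**2*(sqrt(((11*37**2)/(-624) - 990/1985) + 3243)/2870) = 9**2*(sqrt(((11*1369)*(-1/624) - 990*1/1985) + 3243)*(1/2870)) = 81*(sqrt((15059*(-1/624) - 198/397) + 3243)*(1/2870)) = 81*(sqrt((-15059/624 - 198/397) + 3243)*(1/2870)) = 81*(sqrt(-6101975/247728 + 3243)*(1/2870)) = 81*(sqrt(797279929/247728)*(1/2870)) = 81*((sqrt(12344285140707)/61932)*(1/2870)) = 81*(sqrt(12344285140707)/177744840) = 27*sqrt(12344285140707)/59248280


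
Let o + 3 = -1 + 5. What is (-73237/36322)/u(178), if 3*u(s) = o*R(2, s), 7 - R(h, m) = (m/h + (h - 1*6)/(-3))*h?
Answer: 659133/18923762 ≈ 0.034831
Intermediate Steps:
R(h, m) = 7 - h*(2 - h/3 + m/h) (R(h, m) = 7 - (m/h + (h - 1*6)/(-3))*h = 7 - (m/h + (h - 6)*(-⅓))*h = 7 - (m/h + (-6 + h)*(-⅓))*h = 7 - (m/h + (2 - h/3))*h = 7 - (2 - h/3 + m/h)*h = 7 - h*(2 - h/3 + m/h))
o = 1 (o = -3 + (-1 + 5) = -3 + 4 = 1)
u(s) = 13/9 - s/3 (u(s) = (1*(7 - s - 2*2 + (⅓)*2²))/3 = (1*(7 - s - 4 + (⅓)*4))/3 = (1*(7 - s - 4 + 4/3))/3 = (1*(13/3 - s))/3 = (13/3 - s)/3 = 13/9 - s/3)
(-73237/36322)/u(178) = (-73237/36322)/(13/9 - ⅓*178) = (-73237*1/36322)/(13/9 - 178/3) = -73237/(36322*(-521/9)) = -73237/36322*(-9/521) = 659133/18923762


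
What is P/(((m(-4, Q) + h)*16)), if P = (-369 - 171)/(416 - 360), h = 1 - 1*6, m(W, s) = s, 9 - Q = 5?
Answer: 135/224 ≈ 0.60268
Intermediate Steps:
Q = 4 (Q = 9 - 1*5 = 9 - 5 = 4)
h = -5 (h = 1 - 6 = -5)
P = -135/14 (P = -540/56 = -540*1/56 = -135/14 ≈ -9.6429)
P/(((m(-4, Q) + h)*16)) = -135*1/(16*(4 - 5))/14 = -135/(14*((-1*16))) = -135/14/(-16) = -135/14*(-1/16) = 135/224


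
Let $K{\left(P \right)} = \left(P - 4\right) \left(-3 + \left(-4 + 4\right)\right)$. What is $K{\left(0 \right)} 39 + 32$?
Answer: $500$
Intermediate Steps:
$K{\left(P \right)} = 12 - 3 P$ ($K{\left(P \right)} = \left(-4 + P\right) \left(-3 + 0\right) = \left(-4 + P\right) \left(-3\right) = 12 - 3 P$)
$K{\left(0 \right)} 39 + 32 = \left(12 - 0\right) 39 + 32 = \left(12 + 0\right) 39 + 32 = 12 \cdot 39 + 32 = 468 + 32 = 500$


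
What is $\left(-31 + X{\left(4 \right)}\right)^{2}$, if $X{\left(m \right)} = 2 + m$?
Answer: $625$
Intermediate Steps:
$\left(-31 + X{\left(4 \right)}\right)^{2} = \left(-31 + \left(2 + 4\right)\right)^{2} = \left(-31 + 6\right)^{2} = \left(-25\right)^{2} = 625$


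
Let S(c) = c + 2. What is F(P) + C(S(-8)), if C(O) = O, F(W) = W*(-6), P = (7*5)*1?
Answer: -216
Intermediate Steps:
S(c) = 2 + c
P = 35 (P = 35*1 = 35)
F(W) = -6*W
F(P) + C(S(-8)) = -6*35 + (2 - 8) = -210 - 6 = -216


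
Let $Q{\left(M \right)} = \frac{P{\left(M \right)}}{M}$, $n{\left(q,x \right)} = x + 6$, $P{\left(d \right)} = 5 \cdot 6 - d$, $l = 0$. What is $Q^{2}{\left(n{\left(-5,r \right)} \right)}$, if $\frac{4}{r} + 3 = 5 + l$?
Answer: $\frac{121}{16} \approx 7.5625$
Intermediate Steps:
$r = 2$ ($r = \frac{4}{-3 + \left(5 + 0\right)} = \frac{4}{-3 + 5} = \frac{4}{2} = 4 \cdot \frac{1}{2} = 2$)
$P{\left(d \right)} = 30 - d$
$n{\left(q,x \right)} = 6 + x$
$Q{\left(M \right)} = \frac{30 - M}{M}$
$Q^{2}{\left(n{\left(-5,r \right)} \right)} = \left(\frac{30 - \left(6 + 2\right)}{6 + 2}\right)^{2} = \left(\frac{30 - 8}{8}\right)^{2} = \left(\frac{1}{8} \cdot 22\right)^{2} = \left(\frac{11}{4}\right)^{2} = \frac{121}{16}$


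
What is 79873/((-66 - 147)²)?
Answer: 79873/45369 ≈ 1.7605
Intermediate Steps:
79873/((-66 - 147)²) = 79873/((-213)²) = 79873/45369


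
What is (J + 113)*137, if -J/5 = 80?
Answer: -39319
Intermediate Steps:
J = -400 (J = -5*80 = -400)
(J + 113)*137 = (-400 + 113)*137 = -287*137 = -39319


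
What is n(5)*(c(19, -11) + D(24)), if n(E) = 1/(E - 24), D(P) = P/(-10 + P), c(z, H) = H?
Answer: 65/133 ≈ 0.48872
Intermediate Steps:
D(P) = P/(-10 + P)
n(E) = 1/(-24 + E)
n(5)*(c(19, -11) + D(24)) = (-11 + 24/(-10 + 24))/(-24 + 5) = (-11 + 24/14)/(-19) = -(-11 + 24*(1/14))/19 = -(-11 + 12/7)/19 = -1/19*(-65/7) = 65/133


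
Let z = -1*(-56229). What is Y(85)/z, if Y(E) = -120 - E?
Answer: -205/56229 ≈ -0.0036458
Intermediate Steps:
z = 56229
Y(85)/z = (-120 - 1*85)/56229 = (-120 - 85)*(1/56229) = -205*1/56229 = -205/56229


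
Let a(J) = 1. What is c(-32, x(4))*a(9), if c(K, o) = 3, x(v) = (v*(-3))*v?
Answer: 3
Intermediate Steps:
x(v) = -3*v² (x(v) = (-3*v)*v = -3*v²)
c(-32, x(4))*a(9) = 3*1 = 3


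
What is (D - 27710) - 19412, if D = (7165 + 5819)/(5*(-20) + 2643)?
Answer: -119818262/2543 ≈ -47117.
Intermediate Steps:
D = 12984/2543 (D = 12984/(-100 + 2643) = 12984/2543 ≈ 5.1058)
(D - 27710) - 19412 = (12984/2543 - 27710) - 19412 = -70453546/2543 - 19412 = -119818262/2543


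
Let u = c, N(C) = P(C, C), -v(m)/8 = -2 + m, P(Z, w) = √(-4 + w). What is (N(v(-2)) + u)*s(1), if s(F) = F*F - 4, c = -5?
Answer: 15 - 6*√7 ≈ -0.87451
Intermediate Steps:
v(m) = 16 - 8*m (v(m) = -8*(-2 + m) = 16 - 8*m)
N(C) = √(-4 + C)
s(F) = -4 + F² (s(F) = F² - 4 = -4 + F²)
u = -5
(N(v(-2)) + u)*s(1) = (√(-4 + (16 - 8*(-2))) - 5)*(-4 + 1²) = (√(-4 + (16 + 16)) - 5)*(-4 + 1) = (√(-4 + 32) - 5)*(-3) = (√28 - 5)*(-3) = (2*√7 - 5)*(-3) = (-5 + 2*√7)*(-3) = 15 - 6*√7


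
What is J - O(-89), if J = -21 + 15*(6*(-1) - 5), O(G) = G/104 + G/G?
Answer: -19359/104 ≈ -186.14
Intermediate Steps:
O(G) = 1 + G/104 (O(G) = G*(1/104) + 1 = G/104 + 1 = 1 + G/104)
J = -186 (J = -21 + 15*(-6 - 5) = -21 + 15*(-11) = -21 - 165 = -186)
J - O(-89) = -186 - (1 + (1/104)*(-89)) = -186 - (1 - 89/104) = -186 - 1*15/104 = -186 - 15/104 = -19359/104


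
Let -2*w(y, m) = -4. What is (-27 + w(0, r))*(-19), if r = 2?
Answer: 475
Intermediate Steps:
w(y, m) = 2 (w(y, m) = -½*(-4) = 2)
(-27 + w(0, r))*(-19) = (-27 + 2)*(-19) = -25*(-19) = 475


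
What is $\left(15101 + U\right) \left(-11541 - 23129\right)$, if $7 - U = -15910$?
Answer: $-1075394060$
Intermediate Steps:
$U = 15917$ ($U = 7 - -15910 = 7 + 15910 = 15917$)
$\left(15101 + U\right) \left(-11541 - 23129\right) = \left(15101 + 15917\right) \left(-11541 - 23129\right) = 31018 \left(-34670\right) = -1075394060$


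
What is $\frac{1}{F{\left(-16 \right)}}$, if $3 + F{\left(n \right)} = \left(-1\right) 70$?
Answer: $- \frac{1}{73} \approx -0.013699$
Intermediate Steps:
$F{\left(n \right)} = -73$ ($F{\left(n \right)} = -3 - 70 = -73$)
$\frac{1}{F{\left(-16 \right)}} = \frac{1}{-73} = - \frac{1}{73}$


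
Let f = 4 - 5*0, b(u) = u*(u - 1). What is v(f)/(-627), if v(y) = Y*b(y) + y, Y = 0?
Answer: -4/627 ≈ -0.0063796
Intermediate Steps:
b(u) = u*(-1 + u)
f = 4 (f = 4 + 0 = 4)
v(y) = y (v(y) = 0*(y*(-1 + y)) + y = 0 + y = y)
v(f)/(-627) = 4/(-627) = 4*(-1/627) = -4/627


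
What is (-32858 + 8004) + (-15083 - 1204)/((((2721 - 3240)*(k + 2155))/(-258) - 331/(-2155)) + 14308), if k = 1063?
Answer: -47863463174207/1925724388 ≈ -24855.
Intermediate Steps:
(-32858 + 8004) + (-15083 - 1204)/((((2721 - 3240)*(k + 2155))/(-258) - 331/(-2155)) + 14308) = (-32858 + 8004) + (-15083 - 1204)/((((2721 - 3240)*(1063 + 2155))/(-258) - 331/(-2155)) + 14308) = -24854 - 16287/((-519*3218*(-1/258) - 331*(-1/2155)) + 14308) = -24854 - 16287/((-1670142*(-1/258) + 331/2155) + 14308) = -24854 - 16287/((278357/43 + 331/2155) + 14308) = -24854 - 16287/(599873568/92665 + 14308) = -24854 - 16287/1925724388/92665 = -24854 - 16287*92665/1925724388 = -24854 - 1509234855/1925724388 = -47863463174207/1925724388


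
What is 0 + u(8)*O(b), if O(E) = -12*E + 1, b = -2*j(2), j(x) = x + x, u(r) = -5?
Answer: -485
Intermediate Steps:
j(x) = 2*x
b = -8 (b = -4*2 = -2*4 = -8)
O(E) = 1 - 12*E
0 + u(8)*O(b) = 0 - 5*(1 - 12*(-8)) = 0 - 5*(1 + 96) = 0 - 5*97 = 0 - 485 = -485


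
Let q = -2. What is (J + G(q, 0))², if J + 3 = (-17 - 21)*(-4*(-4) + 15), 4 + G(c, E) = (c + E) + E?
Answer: 1408969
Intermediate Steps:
G(c, E) = -4 + c + 2*E (G(c, E) = -4 + ((c + E) + E) = -4 + ((E + c) + E) = -4 + (c + 2*E) = -4 + c + 2*E)
J = -1181 (J = -3 + (-17 - 21)*(-4*(-4) + 15) = -3 - 38*(16 + 15) = -3 - 38*31 = -3 - 1178 = -1181)
(J + G(q, 0))² = (-1181 + (-4 - 2 + 2*0))² = (-1181 + (-4 - 2 + 0))² = (-1181 - 6)² = (-1187)² = 1408969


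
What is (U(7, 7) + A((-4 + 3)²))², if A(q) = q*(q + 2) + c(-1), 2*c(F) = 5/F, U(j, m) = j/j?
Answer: 9/4 ≈ 2.2500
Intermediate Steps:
U(j, m) = 1
c(F) = 5/(2*F) (c(F) = (5/F)/2 = 5/(2*F))
A(q) = -5/2 + q*(2 + q) (A(q) = q*(q + 2) + (5/2)/(-1) = q*(2 + q) + (5/2)*(-1) = q*(2 + q) - 5/2 = -5/2 + q*(2 + q))
(U(7, 7) + A((-4 + 3)²))² = (1 + (-5/2 + ((-4 + 3)²)² + 2*(-4 + 3)²))² = (1 + (-5/2 + ((-1)²)² + 2*(-1)²))² = (1 + (-5/2 + 1² + 2*1))² = (1 + (-5/2 + 1 + 2))² = (1 + ½)² = (3/2)² = 9/4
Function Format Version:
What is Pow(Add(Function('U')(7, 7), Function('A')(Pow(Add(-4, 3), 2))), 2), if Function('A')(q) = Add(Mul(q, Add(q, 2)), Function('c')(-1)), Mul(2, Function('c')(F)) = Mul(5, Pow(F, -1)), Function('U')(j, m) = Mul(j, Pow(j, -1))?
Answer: Rational(9, 4) ≈ 2.2500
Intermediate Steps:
Function('U')(j, m) = 1
Function('c')(F) = Mul(Rational(5, 2), Pow(F, -1)) (Function('c')(F) = Mul(Rational(1, 2), Mul(5, Pow(F, -1))) = Mul(Rational(5, 2), Pow(F, -1)))
Function('A')(q) = Add(Rational(-5, 2), Mul(q, Add(2, q))) (Function('A')(q) = Add(Mul(q, Add(q, 2)), Mul(Rational(5, 2), Pow(-1, -1))) = Add(Mul(q, Add(2, q)), Mul(Rational(5, 2), -1)) = Add(Mul(q, Add(2, q)), Rational(-5, 2)) = Add(Rational(-5, 2), Mul(q, Add(2, q))))
Pow(Add(Function('U')(7, 7), Function('A')(Pow(Add(-4, 3), 2))), 2) = Pow(Add(1, Add(Rational(-5, 2), Pow(Pow(Add(-4, 3), 2), 2), Mul(2, Pow(Add(-4, 3), 2)))), 2) = Pow(Add(1, Add(Rational(-5, 2), Pow(Pow(-1, 2), 2), Mul(2, Pow(-1, 2)))), 2) = Pow(Add(1, Add(Rational(-5, 2), Pow(1, 2), Mul(2, 1))), 2) = Pow(Add(1, Add(Rational(-5, 2), 1, 2)), 2) = Pow(Add(1, Rational(1, 2)), 2) = Pow(Rational(3, 2), 2) = Rational(9, 4)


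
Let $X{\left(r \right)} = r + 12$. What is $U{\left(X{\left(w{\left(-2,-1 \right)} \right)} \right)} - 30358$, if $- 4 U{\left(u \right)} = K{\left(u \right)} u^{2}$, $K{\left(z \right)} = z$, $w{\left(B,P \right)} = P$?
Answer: $- \frac{122763}{4} \approx -30691.0$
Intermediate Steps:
$X{\left(r \right)} = 12 + r$
$U{\left(u \right)} = - \frac{u^{3}}{4}$ ($U{\left(u \right)} = - \frac{u u^{2}}{4} = - \frac{u^{3}}{4}$)
$U{\left(X{\left(w{\left(-2,-1 \right)} \right)} \right)} - 30358 = - \frac{\left(12 - 1\right)^{3}}{4} - 30358 = - \frac{11^{3}}{4} - 30358 = \left(- \frac{1}{4}\right) 1331 - 30358 = - \frac{1331}{4} - 30358 = - \frac{122763}{4}$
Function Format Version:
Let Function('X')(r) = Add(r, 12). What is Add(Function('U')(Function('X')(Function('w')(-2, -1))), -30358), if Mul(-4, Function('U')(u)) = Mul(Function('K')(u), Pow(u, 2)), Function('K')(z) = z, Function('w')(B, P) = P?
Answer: Rational(-122763, 4) ≈ -30691.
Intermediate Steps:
Function('X')(r) = Add(12, r)
Function('U')(u) = Mul(Rational(-1, 4), Pow(u, 3)) (Function('U')(u) = Mul(Rational(-1, 4), Mul(u, Pow(u, 2))) = Mul(Rational(-1, 4), Pow(u, 3)))
Add(Function('U')(Function('X')(Function('w')(-2, -1))), -30358) = Add(Mul(Rational(-1, 4), Pow(Add(12, -1), 3)), -30358) = Add(Mul(Rational(-1, 4), Pow(11, 3)), -30358) = Add(Mul(Rational(-1, 4), 1331), -30358) = Add(Rational(-1331, 4), -30358) = Rational(-122763, 4)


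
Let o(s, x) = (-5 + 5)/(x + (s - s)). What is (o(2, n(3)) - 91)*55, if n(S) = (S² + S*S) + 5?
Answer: -5005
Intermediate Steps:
n(S) = 5 + 2*S² (n(S) = (S² + S²) + 5 = 2*S² + 5 = 5 + 2*S²)
o(s, x) = 0 (o(s, x) = 0/(x + 0) = 0/x = 0)
(o(2, n(3)) - 91)*55 = (0 - 91)*55 = -91*55 = -5005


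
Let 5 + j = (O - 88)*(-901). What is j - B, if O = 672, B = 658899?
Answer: -1185088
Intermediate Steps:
j = -526189 (j = -5 + (672 - 88)*(-901) = -5 + 584*(-901) = -5 - 526184 = -526189)
j - B = -526189 - 1*658899 = -526189 - 658899 = -1185088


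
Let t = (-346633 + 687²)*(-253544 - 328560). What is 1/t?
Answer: -1/72958586944 ≈ -1.3706e-11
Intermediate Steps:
t = -72958586944 (t = (-346633 + 471969)*(-582104) = 125336*(-582104) = -72958586944)
1/t = 1/(-72958586944) = -1/72958586944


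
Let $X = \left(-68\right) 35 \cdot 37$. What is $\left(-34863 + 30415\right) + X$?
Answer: $-92508$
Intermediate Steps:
$X = -88060$ ($X = \left(-2380\right) 37 = -88060$)
$\left(-34863 + 30415\right) + X = \left(-34863 + 30415\right) - 88060 = -4448 - 88060 = -92508$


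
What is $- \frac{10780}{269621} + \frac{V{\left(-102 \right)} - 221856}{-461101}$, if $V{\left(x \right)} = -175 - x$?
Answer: $\frac{4987822739}{11302046611} \approx 0.44132$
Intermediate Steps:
$- \frac{10780}{269621} + \frac{V{\left(-102 \right)} - 221856}{-461101} = - \frac{10780}{269621} + \frac{\left(-175 - -102\right) - 221856}{-461101} = \left(-10780\right) \frac{1}{269621} + \left(\left(-175 + 102\right) - 221856\right) \left(- \frac{1}{461101}\right) = - \frac{980}{24511} + \left(-73 - 221856\right) \left(- \frac{1}{461101}\right) = - \frac{980}{24511} - - \frac{221929}{461101} = - \frac{980}{24511} + \frac{221929}{461101} = \frac{4987822739}{11302046611}$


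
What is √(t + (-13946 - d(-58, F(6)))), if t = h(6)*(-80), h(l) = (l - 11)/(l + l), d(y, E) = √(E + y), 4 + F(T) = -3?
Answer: √(-125214 - 9*I*√65)/3 ≈ 0.034176 - 117.95*I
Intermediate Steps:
F(T) = -7 (F(T) = -4 - 3 = -7)
h(l) = (-11 + l)/(2*l) (h(l) = (-11 + l)/((2*l)) = (-11 + l)*(1/(2*l)) = (-11 + l)/(2*l))
t = 100/3 (t = ((½)*(-11 + 6)/6)*(-80) = ((½)*(⅙)*(-5))*(-80) = -5/12*(-80) = 100/3 ≈ 33.333)
√(t + (-13946 - d(-58, F(6)))) = √(100/3 + (-13946 - √(-7 - 58))) = √(100/3 + (-13946 - √(-65))) = √(100/3 + (-13946 - I*√65)) = √(-41738/3 - I*√65)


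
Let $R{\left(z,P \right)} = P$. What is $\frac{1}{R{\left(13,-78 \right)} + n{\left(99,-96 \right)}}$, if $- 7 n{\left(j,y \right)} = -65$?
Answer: $- \frac{7}{481} \approx -0.014553$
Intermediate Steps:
$n{\left(j,y \right)} = \frac{65}{7}$ ($n{\left(j,y \right)} = \left(- \frac{1}{7}\right) \left(-65\right) = \frac{65}{7}$)
$\frac{1}{R{\left(13,-78 \right)} + n{\left(99,-96 \right)}} = \frac{1}{-78 + \frac{65}{7}} = \frac{1}{- \frac{481}{7}} = - \frac{7}{481}$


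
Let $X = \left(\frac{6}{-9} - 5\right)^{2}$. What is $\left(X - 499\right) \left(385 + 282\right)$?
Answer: $- \frac{2802734}{9} \approx -3.1142 \cdot 10^{5}$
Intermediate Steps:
$X = \frac{289}{9}$ ($X = \left(6 \left(- \frac{1}{9}\right) - 5\right)^{2} = \left(- \frac{2}{3} - 5\right)^{2} = \left(- \frac{17}{3}\right)^{2} = \frac{289}{9} \approx 32.111$)
$\left(X - 499\right) \left(385 + 282\right) = \left(\frac{289}{9} - 499\right) \left(385 + 282\right) = \left(- \frac{4202}{9}\right) 667 = - \frac{2802734}{9}$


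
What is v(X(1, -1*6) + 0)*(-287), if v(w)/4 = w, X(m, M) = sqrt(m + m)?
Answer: -1148*sqrt(2) ≈ -1623.5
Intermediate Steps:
X(m, M) = sqrt(2)*sqrt(m) (X(m, M) = sqrt(2*m) = sqrt(2)*sqrt(m))
v(w) = 4*w
v(X(1, -1*6) + 0)*(-287) = (4*(sqrt(2)*sqrt(1) + 0))*(-287) = (4*(sqrt(2)*1 + 0))*(-287) = (4*(sqrt(2) + 0))*(-287) = (4*sqrt(2))*(-287) = -1148*sqrt(2)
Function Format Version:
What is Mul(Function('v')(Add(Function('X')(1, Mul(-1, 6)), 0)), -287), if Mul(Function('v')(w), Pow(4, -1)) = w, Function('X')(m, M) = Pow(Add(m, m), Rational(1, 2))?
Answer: Mul(-1148, Pow(2, Rational(1, 2))) ≈ -1623.5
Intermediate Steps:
Function('X')(m, M) = Mul(Pow(2, Rational(1, 2)), Pow(m, Rational(1, 2))) (Function('X')(m, M) = Pow(Mul(2, m), Rational(1, 2)) = Mul(Pow(2, Rational(1, 2)), Pow(m, Rational(1, 2))))
Function('v')(w) = Mul(4, w)
Mul(Function('v')(Add(Function('X')(1, Mul(-1, 6)), 0)), -287) = Mul(Mul(4, Add(Mul(Pow(2, Rational(1, 2)), Pow(1, Rational(1, 2))), 0)), -287) = Mul(Mul(4, Add(Mul(Pow(2, Rational(1, 2)), 1), 0)), -287) = Mul(Mul(4, Add(Pow(2, Rational(1, 2)), 0)), -287) = Mul(Mul(4, Pow(2, Rational(1, 2))), -287) = Mul(-1148, Pow(2, Rational(1, 2)))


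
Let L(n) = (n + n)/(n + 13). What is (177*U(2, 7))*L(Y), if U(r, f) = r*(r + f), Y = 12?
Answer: 76464/25 ≈ 3058.6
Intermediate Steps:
U(r, f) = r*(f + r)
L(n) = 2*n/(13 + n) (L(n) = (2*n)/(13 + n) = 2*n/(13 + n))
(177*U(2, 7))*L(Y) = (177*(2*(7 + 2)))*(2*12/(13 + 12)) = (177*(2*9))*(2*12/25) = (177*18)*(2*12*(1/25)) = 3186*(24/25) = 76464/25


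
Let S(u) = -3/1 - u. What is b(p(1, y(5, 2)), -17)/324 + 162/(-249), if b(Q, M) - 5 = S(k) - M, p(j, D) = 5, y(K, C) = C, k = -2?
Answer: -5251/8964 ≈ -0.58579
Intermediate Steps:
S(u) = -3 - u (S(u) = -3*1 - u = -3 - u)
b(Q, M) = 4 - M (b(Q, M) = 5 + ((-3 - 1*(-2)) - M) = 5 + ((-3 + 2) - M) = 5 + (-1 - M) = 4 - M)
b(p(1, y(5, 2)), -17)/324 + 162/(-249) = (4 - 1*(-17))/324 + 162/(-249) = (4 + 17)*(1/324) + 162*(-1/249) = 21*(1/324) - 54/83 = 7/108 - 54/83 = -5251/8964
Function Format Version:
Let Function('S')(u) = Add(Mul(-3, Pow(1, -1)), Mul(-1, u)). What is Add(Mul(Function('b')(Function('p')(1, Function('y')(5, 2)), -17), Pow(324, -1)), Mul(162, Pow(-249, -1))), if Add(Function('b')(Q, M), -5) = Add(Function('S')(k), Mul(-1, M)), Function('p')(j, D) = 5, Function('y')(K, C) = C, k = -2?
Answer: Rational(-5251, 8964) ≈ -0.58579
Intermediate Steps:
Function('S')(u) = Add(-3, Mul(-1, u)) (Function('S')(u) = Add(Mul(-3, 1), Mul(-1, u)) = Add(-3, Mul(-1, u)))
Function('b')(Q, M) = Add(4, Mul(-1, M)) (Function('b')(Q, M) = Add(5, Add(Add(-3, Mul(-1, -2)), Mul(-1, M))) = Add(5, Add(Add(-3, 2), Mul(-1, M))) = Add(5, Add(-1, Mul(-1, M))) = Add(4, Mul(-1, M)))
Add(Mul(Function('b')(Function('p')(1, Function('y')(5, 2)), -17), Pow(324, -1)), Mul(162, Pow(-249, -1))) = Add(Mul(Add(4, Mul(-1, -17)), Pow(324, -1)), Mul(162, Pow(-249, -1))) = Add(Mul(Add(4, 17), Rational(1, 324)), Mul(162, Rational(-1, 249))) = Add(Mul(21, Rational(1, 324)), Rational(-54, 83)) = Add(Rational(7, 108), Rational(-54, 83)) = Rational(-5251, 8964)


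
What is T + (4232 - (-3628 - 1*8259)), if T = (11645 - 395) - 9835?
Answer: 17534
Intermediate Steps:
T = 1415 (T = 11250 - 9835 = 1415)
T + (4232 - (-3628 - 1*8259)) = 1415 + (4232 - (-3628 - 1*8259)) = 1415 + (4232 - (-3628 - 8259)) = 1415 + (4232 - 1*(-11887)) = 1415 + (4232 + 11887) = 1415 + 16119 = 17534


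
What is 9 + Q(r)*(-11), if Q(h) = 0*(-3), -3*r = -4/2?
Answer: 9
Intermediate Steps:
r = 2/3 (r = -(-4)/(3*2) = -1/3*(-2) = 2/3 ≈ 0.66667)
Q(h) = 0
9 + Q(r)*(-11) = 9 + 0*(-11) = 9 + 0 = 9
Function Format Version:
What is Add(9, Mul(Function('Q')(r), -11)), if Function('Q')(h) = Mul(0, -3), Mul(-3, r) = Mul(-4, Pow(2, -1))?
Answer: 9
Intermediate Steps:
r = Rational(2, 3) (r = Mul(Rational(-1, 3), Mul(-4, Pow(2, -1))) = Mul(Rational(-1, 3), Mul(-4, Rational(1, 2))) = Mul(Rational(-1, 3), -2) = Rational(2, 3) ≈ 0.66667)
Function('Q')(h) = 0
Add(9, Mul(Function('Q')(r), -11)) = Add(9, Mul(0, -11)) = Add(9, 0) = 9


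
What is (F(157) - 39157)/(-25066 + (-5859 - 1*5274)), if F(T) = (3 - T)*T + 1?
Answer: 63334/36199 ≈ 1.7496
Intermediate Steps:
F(T) = 1 + T*(3 - T) (F(T) = T*(3 - T) + 1 = 1 + T*(3 - T))
(F(157) - 39157)/(-25066 + (-5859 - 1*5274)) = ((1 - 1*157**2 + 3*157) - 39157)/(-25066 + (-5859 - 1*5274)) = ((1 - 1*24649 + 471) - 39157)/(-25066 + (-5859 - 5274)) = ((1 - 24649 + 471) - 39157)/(-25066 - 11133) = (-24177 - 39157)/(-36199) = -63334*(-1/36199) = 63334/36199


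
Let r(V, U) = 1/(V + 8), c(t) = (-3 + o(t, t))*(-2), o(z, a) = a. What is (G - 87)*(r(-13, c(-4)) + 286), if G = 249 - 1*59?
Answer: 147187/5 ≈ 29437.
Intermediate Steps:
G = 190 (G = 249 - 59 = 190)
c(t) = 6 - 2*t (c(t) = (-3 + t)*(-2) = 6 - 2*t)
r(V, U) = 1/(8 + V)
(G - 87)*(r(-13, c(-4)) + 286) = (190 - 87)*(1/(8 - 13) + 286) = 103*(1/(-5) + 286) = 103*(-⅕ + 286) = 103*(1429/5) = 147187/5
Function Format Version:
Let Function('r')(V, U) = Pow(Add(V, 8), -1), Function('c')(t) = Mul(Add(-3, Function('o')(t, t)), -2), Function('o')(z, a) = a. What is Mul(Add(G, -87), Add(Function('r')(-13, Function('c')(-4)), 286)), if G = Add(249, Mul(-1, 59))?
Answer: Rational(147187, 5) ≈ 29437.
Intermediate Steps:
G = 190 (G = Add(249, -59) = 190)
Function('c')(t) = Add(6, Mul(-2, t)) (Function('c')(t) = Mul(Add(-3, t), -2) = Add(6, Mul(-2, t)))
Function('r')(V, U) = Pow(Add(8, V), -1)
Mul(Add(G, -87), Add(Function('r')(-13, Function('c')(-4)), 286)) = Mul(Add(190, -87), Add(Pow(Add(8, -13), -1), 286)) = Mul(103, Add(Pow(-5, -1), 286)) = Mul(103, Add(Rational(-1, 5), 286)) = Mul(103, Rational(1429, 5)) = Rational(147187, 5)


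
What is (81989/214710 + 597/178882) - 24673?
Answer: -236904931332973/9601938555 ≈ -24673.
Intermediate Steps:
(81989/214710 + 597/178882) - 24673 = 3698634542/9601938555 - 24673 = -236904931332973/9601938555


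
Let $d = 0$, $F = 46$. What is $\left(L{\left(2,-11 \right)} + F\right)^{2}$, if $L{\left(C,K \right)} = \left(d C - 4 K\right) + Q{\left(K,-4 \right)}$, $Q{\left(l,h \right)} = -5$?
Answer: $7225$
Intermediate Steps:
$L{\left(C,K \right)} = -5 - 4 K$ ($L{\left(C,K \right)} = \left(0 C - 4 K\right) - 5 = \left(0 - 4 K\right) - 5 = - 4 K - 5 = -5 - 4 K$)
$\left(L{\left(2,-11 \right)} + F\right)^{2} = \left(\left(-5 - -44\right) + 46\right)^{2} = \left(\left(-5 + 44\right) + 46\right)^{2} = \left(39 + 46\right)^{2} = 85^{2} = 7225$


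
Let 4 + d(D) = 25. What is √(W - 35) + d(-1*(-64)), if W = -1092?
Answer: 21 + 7*I*√23 ≈ 21.0 + 33.571*I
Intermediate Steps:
d(D) = 21 (d(D) = -4 + 25 = 21)
√(W - 35) + d(-1*(-64)) = √(-1092 - 35) + 21 = √(-1127) + 21 = 7*I*√23 + 21 = 21 + 7*I*√23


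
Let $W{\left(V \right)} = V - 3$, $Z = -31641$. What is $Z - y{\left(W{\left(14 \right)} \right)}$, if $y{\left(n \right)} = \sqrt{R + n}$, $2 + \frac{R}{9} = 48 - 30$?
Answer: $-31641 - \sqrt{155} \approx -31653.0$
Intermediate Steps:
$W{\left(V \right)} = -3 + V$ ($W{\left(V \right)} = V - 3 = -3 + V$)
$R = 144$ ($R = -18 + 9 \left(48 - 30\right) = -18 + 9 \cdot 18 = -18 + 162 = 144$)
$y{\left(n \right)} = \sqrt{144 + n}$
$Z - y{\left(W{\left(14 \right)} \right)} = -31641 - \sqrt{144 + \left(-3 + 14\right)} = -31641 - \sqrt{144 + 11} = -31641 - \sqrt{155}$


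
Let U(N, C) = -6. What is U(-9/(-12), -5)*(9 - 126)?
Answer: 702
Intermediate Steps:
U(-9/(-12), -5)*(9 - 126) = -6*(9 - 126) = -6*(-117) = 702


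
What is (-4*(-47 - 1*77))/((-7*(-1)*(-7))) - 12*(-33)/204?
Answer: -6815/833 ≈ -8.1813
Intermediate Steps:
(-4*(-47 - 1*77))/((-7*(-1)*(-7))) - 12*(-33)/204 = (-4*(-47 - 77))/((7*(-7))) + 396*(1/204) = -4*(-124)/(-49) + 33/17 = 496*(-1/49) + 33/17 = -496/49 + 33/17 = -6815/833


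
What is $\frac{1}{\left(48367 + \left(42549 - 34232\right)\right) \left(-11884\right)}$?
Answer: $- \frac{1}{673632656} \approx -1.4845 \cdot 10^{-9}$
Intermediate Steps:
$\frac{1}{\left(48367 + \left(42549 - 34232\right)\right) \left(-11884\right)} = \frac{1}{48367 + 8317} \left(- \frac{1}{11884}\right) = \frac{1}{56684} \left(- \frac{1}{11884}\right) = - \frac{1}{673632656}$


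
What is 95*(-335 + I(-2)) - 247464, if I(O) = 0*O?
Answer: -279289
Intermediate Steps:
I(O) = 0
95*(-335 + I(-2)) - 247464 = 95*(-335 + 0) - 247464 = 95*(-335) - 247464 = -31825 - 247464 = -279289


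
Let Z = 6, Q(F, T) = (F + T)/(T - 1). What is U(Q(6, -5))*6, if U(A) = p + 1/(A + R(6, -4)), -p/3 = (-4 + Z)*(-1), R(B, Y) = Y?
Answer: 864/25 ≈ 34.560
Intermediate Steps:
Q(F, T) = (F + T)/(-1 + T)
p = 6 (p = -3*(-4 + 6)*(-1) = -6*(-1) = -3*(-2) = 6)
U(A) = 6 + 1/(-4 + A) (U(A) = 6 + 1/(A - 4) = 6 + 1/(-4 + A))
U(Q(6, -5))*6 = ((-23 + 6*((6 - 5)/(-1 - 5)))/(-4 + (6 - 5)/(-1 - 5)))*6 = ((-23 + 6*(1/(-6)))/(-4 + 1/(-6)))*6 = ((-23 + 6*(-1/6*1))/(-4 - 1/6*1))*6 = ((-23 + 6*(-1/6))/(-4 - 1/6))*6 = ((-23 - 1)/(-25/6))*6 = -6/25*(-24)*6 = (144/25)*6 = 864/25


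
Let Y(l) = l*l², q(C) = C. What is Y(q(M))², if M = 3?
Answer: 729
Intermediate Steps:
Y(l) = l³
Y(q(M))² = (3³)² = 27² = 729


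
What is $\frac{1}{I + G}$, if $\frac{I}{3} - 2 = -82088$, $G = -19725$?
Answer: $- \frac{1}{265983} \approx -3.7596 \cdot 10^{-6}$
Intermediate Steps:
$I = -246258$ ($I = 6 + 3 \left(-82088\right) = 6 - 246264 = -246258$)
$\frac{1}{I + G} = \frac{1}{-246258 - 19725} = \frac{1}{-265983} = - \frac{1}{265983}$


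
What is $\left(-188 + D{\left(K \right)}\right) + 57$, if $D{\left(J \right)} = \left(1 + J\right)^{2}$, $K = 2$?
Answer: $-122$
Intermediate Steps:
$\left(-188 + D{\left(K \right)}\right) + 57 = \left(-188 + \left(1 + 2\right)^{2}\right) + 57 = \left(-188 + 3^{2}\right) + 57 = \left(-188 + 9\right) + 57 = -179 + 57 = -122$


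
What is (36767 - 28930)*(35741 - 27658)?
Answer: 63346471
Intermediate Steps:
(36767 - 28930)*(35741 - 27658) = 7837*8083 = 63346471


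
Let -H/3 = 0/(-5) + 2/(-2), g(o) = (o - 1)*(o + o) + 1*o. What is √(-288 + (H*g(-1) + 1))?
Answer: I*√278 ≈ 16.673*I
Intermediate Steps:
g(o) = o + 2*o*(-1 + o) (g(o) = (-1 + o)*(2*o) + o = 2*o*(-1 + o) + o = o + 2*o*(-1 + o))
H = 3 (H = -3*(0/(-5) + 2/(-2)) = -3*(0*(-⅕) + 2*(-½)) = -3*(0 - 1) = -3*(-1) = 3)
√(-288 + (H*g(-1) + 1)) = √(-288 + (3*(-(-1 + 2*(-1))) + 1)) = √(-288 + (3*(-(-1 - 2)) + 1)) = √(-288 + (3*(-1*(-3)) + 1)) = √(-288 + (3*3 + 1)) = √(-288 + (9 + 1)) = √(-288 + 10) = √(-278) = I*√278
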